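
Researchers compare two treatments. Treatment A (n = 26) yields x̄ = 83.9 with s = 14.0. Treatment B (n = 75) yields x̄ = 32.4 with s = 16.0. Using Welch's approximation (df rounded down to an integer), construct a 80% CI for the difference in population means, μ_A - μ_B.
(47.20, 55.80)

Difference: x̄₁ - x̄₂ = 51.50
SE = √(s₁²/n₁ + s₂²/n₂) = √(14.0²/26 + 16.0²/75) = 3.3093
df = 49.35 → 49 (Welch–Satterthwaite, rounded down)
t* = 1.299

CI: 51.50 ± 1.299 · 3.3093 = 51.50 ± 4.30 = (47.20, 55.80)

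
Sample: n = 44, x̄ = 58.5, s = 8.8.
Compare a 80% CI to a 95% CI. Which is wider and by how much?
95% CI is wider by 1.90

df = 43
80% CI: t* = 1.302, (56.77, 60.23), width = 2 · t* · s/√n = 3.45
95% CI: t* = 2.017, (55.82, 61.18), width = 2 · t* · s/√n = 5.35

The 95% CI is wider by 5.35 - 3.45 = 1.90.
Higher confidence requires a wider interval.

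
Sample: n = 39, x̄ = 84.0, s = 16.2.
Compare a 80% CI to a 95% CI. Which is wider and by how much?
95% CI is wider by 3.73

df = 38
80% CI: t* = 1.304, (80.62, 87.38), width = 2 · t* · s/√n = 6.77
95% CI: t* = 2.024, (78.75, 89.25), width = 2 · t* · s/√n = 10.50

The 95% CI is wider by 10.50 - 6.77 = 3.73.
Higher confidence requires a wider interval.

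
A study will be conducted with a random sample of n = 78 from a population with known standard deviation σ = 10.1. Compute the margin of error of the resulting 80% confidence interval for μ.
Margin of error = 1.47

Margin of error = z* · σ/√n
= 1.282 · 10.1/√78
= 1.282 · 10.1/8.8318
= 1.47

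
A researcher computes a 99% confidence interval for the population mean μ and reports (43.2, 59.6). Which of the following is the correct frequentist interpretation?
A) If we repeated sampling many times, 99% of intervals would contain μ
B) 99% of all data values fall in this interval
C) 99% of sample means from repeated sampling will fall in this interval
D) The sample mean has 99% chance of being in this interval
A

A) Correct — this is the frequentist long-run coverage interpretation.
B) Wrong — a CI is about the parameter μ, not individual data values.
C) Wrong — coverage applies to intervals containing μ, not to future x̄ values.
D) Wrong — x̄ is observed and sits in the interval by construction.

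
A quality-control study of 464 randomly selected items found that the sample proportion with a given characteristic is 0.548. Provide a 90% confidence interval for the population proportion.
(0.510, 0.586)

Proportion CI:
SE = √(p̂(1-p̂)/n) = √(0.548 · 0.452 / 464) = 0.02310

z* = 1.645
Margin = z* · SE = 1.645 · 0.02310 = 0.0380

CI: 0.548 ± 0.0380 = (0.510, 0.586)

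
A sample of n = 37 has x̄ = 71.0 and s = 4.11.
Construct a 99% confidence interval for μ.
(69.16, 72.84)

t-interval (σ unknown):
df = n - 1 = 36
t* = 2.719 for 99% confidence

Margin of error = t* · s/√n = 2.719 · 4.11/√37 = 1.84

CI: (69.16, 72.84)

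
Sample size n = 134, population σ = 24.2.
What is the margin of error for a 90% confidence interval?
Margin of error = 3.44

Margin of error = z* · σ/√n
= 1.645 · 24.2/√134
= 1.645 · 24.2/11.5758
= 3.44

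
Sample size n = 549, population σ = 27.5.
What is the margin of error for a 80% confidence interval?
Margin of error = 1.50

Margin of error = z* · σ/√n
= 1.282 · 27.5/√549
= 1.282 · 27.5/23.4307
= 1.50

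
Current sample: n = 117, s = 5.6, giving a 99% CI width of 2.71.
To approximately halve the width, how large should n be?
n ≈ 468

CI width ∝ 1/√n
To reduce width by factor 2, need √n to grow by 2 → need 2² = 4 times as many samples.

Current: n = 117, width = 2.71
New: n = 468, width ≈ 1.34

Width reduced by factor of 2.71/1.34 = 2.02.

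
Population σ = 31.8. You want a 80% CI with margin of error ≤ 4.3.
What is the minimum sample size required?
n ≥ 90

For margin E ≤ 4.3:
n ≥ (z* · σ / E)²
n ≥ (1.282 · 31.8 / 4.3)²
n ≥ 89.89

Minimum n = 90 (rounding up)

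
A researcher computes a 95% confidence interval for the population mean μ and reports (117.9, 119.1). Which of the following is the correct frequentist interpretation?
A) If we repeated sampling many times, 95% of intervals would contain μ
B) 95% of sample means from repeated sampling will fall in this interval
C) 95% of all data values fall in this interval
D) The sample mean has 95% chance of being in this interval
A

A) Correct — this is the frequentist long-run coverage interpretation.
B) Wrong — coverage applies to intervals containing μ, not to future x̄ values.
C) Wrong — a CI is about the parameter μ, not individual data values.
D) Wrong — x̄ is observed and sits in the interval by construction.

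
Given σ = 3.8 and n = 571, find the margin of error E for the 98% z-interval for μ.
Margin of error = 0.37

Margin of error = z* · σ/√n
= 2.326 · 3.8/√571
= 2.326 · 3.8/23.8956
= 0.37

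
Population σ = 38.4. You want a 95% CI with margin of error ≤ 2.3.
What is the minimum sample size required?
n ≥ 1071

For margin E ≤ 2.3:
n ≥ (z* · σ / E)²
n ≥ (1.960 · 38.4 / 2.3)²
n ≥ 1070.83

Minimum n = 1071 (rounding up)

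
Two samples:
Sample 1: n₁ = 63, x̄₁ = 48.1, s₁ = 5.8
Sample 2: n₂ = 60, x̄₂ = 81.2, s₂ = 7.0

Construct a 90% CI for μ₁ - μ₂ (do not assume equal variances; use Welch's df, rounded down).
(-35.03, -31.17)

Difference: x̄₁ - x̄₂ = -33.10
SE = √(s₁²/n₁ + s₂²/n₂) = √(5.8²/63 + 7.0²/60) = 1.1622
df = 114.71 → 114 (Welch–Satterthwaite, rounded down)
t* = 1.658

CI: -33.10 ± 1.658 · 1.1622 = -33.10 ± 1.93 = (-35.03, -31.17)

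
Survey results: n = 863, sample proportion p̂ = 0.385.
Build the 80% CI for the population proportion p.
(0.364, 0.406)

Proportion CI:
SE = √(p̂(1-p̂)/n) = √(0.385 · 0.615 / 863) = 0.01656

z* = 1.282
Margin = z* · SE = 1.282 · 0.01656 = 0.0212

CI: 0.385 ± 0.0212 = (0.364, 0.406)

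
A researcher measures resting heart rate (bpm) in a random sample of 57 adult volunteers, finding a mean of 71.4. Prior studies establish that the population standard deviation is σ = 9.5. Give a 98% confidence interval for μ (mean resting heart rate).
(68.47, 74.33)

z-interval (σ known):
z* = 2.326 for 98% confidence

Margin of error = z* · σ/√n = 2.326 · 9.5/√57 = 2.93

CI: (71.4 - 2.93, 71.4 + 2.93) = (68.47, 74.33)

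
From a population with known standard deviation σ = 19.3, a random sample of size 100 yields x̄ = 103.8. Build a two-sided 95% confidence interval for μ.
(100.02, 107.58)

z-interval (σ known):
z* = 1.960 for 95% confidence

Margin of error = z* · σ/√n = 1.960 · 19.3/√100 = 3.78

CI: (103.8 - 3.78, 103.8 + 3.78) = (100.02, 107.58)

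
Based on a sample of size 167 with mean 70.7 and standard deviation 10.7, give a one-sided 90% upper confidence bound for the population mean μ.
μ ≤ 71.77

Upper bound (one-sided):
t* = 1.287 (one-sided for 90%)
Upper bound = x̄ + t* · s/√n = 70.7 + 1.287 · 10.7/√167 = 71.77

We are 90% confident that μ ≤ 71.77.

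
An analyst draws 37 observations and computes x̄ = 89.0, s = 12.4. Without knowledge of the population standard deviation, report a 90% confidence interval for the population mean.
(85.56, 92.44)

t-interval (σ unknown):
df = n - 1 = 36
t* = 1.688 for 90% confidence

Margin of error = t* · s/√n = 1.688 · 12.4/√37 = 3.44

CI: (85.56, 92.44)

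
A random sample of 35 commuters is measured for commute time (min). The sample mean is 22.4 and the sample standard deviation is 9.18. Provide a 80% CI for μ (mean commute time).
(20.37, 24.43)

t-interval (σ unknown):
df = n - 1 = 34
t* = 1.307 for 80% confidence

Margin of error = t* · s/√n = 1.307 · 9.18/√35 = 2.03

CI: (20.37, 24.43)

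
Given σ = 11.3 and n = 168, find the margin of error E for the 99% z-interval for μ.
Margin of error = 2.25

Margin of error = z* · σ/√n
= 2.576 · 11.3/√168
= 2.576 · 11.3/12.9615
= 2.25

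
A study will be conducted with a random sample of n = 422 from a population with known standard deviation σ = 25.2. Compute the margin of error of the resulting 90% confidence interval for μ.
Margin of error = 2.02

Margin of error = z* · σ/√n
= 1.645 · 25.2/√422
= 1.645 · 25.2/20.5426
= 2.02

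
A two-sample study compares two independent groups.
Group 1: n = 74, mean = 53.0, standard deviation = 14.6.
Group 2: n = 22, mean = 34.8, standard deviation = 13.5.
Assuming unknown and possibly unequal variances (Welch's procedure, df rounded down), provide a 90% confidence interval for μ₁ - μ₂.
(12.56, 23.84)

Difference: x̄₁ - x̄₂ = 18.20
SE = √(s₁²/n₁ + s₂²/n₂) = √(14.6²/74 + 13.5²/22) = 3.3414
df = 36.86 → 36 (Welch–Satterthwaite, rounded down)
t* = 1.688

CI: 18.20 ± 1.688 · 3.3414 = 18.20 ± 5.64 = (12.56, 23.84)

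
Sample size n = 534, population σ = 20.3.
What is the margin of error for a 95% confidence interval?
Margin of error = 1.72

Margin of error = z* · σ/√n
= 1.960 · 20.3/√534
= 1.960 · 20.3/23.1084
= 1.72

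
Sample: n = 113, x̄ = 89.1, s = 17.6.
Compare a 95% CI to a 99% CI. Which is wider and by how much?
99% CI is wider by 2.12

df = 112
95% CI: t* = 1.981, (85.82, 92.38), width = 2 · t* · s/√n = 6.56
99% CI: t* = 2.620, (84.76, 93.44), width = 2 · t* · s/√n = 8.68

The 99% CI is wider by 8.68 - 6.56 = 2.12.
Higher confidence requires a wider interval.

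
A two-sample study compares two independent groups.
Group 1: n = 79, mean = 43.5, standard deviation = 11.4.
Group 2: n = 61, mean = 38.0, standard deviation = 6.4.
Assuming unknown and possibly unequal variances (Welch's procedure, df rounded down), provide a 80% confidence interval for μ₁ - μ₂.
(3.54, 7.46)

Difference: x̄₁ - x̄₂ = 5.50
SE = √(s₁²/n₁ + s₂²/n₂) = √(11.4²/79 + 6.4²/61) = 1.5220
df = 127.13 → 127 (Welch–Satterthwaite, rounded down)
t* = 1.288

CI: 5.50 ± 1.288 · 1.5220 = 5.50 ± 1.96 = (3.54, 7.46)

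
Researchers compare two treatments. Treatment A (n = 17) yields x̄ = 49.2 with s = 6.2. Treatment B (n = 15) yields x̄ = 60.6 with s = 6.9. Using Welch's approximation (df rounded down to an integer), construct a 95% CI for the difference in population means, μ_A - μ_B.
(-16.17, -6.63)

Difference: x̄₁ - x̄₂ = -11.40
SE = √(s₁²/n₁ + s₂²/n₂) = √(6.2²/17 + 6.9²/15) = 2.3313
df = 28.43 → 28 (Welch–Satterthwaite, rounded down)
t* = 2.048

CI: -11.40 ± 2.048 · 2.3313 = -11.40 ± 4.77 = (-16.17, -6.63)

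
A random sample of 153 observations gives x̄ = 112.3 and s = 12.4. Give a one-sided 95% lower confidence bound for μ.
μ ≥ 110.64

Lower bound (one-sided):
t* = 1.655 (one-sided for 95%)
Lower bound = x̄ - t* · s/√n = 112.3 - 1.655 · 12.4/√153 = 110.64

We are 95% confident that μ ≥ 110.64.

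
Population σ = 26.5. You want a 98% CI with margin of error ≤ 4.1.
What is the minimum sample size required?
n ≥ 227

For margin E ≤ 4.1:
n ≥ (z* · σ / E)²
n ≥ (2.326 · 26.5 / 4.1)²
n ≥ 226.02

Minimum n = 227 (rounding up)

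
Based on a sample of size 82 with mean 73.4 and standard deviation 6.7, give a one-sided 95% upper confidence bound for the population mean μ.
μ ≤ 74.63

Upper bound (one-sided):
t* = 1.664 (one-sided for 95%)
Upper bound = x̄ + t* · s/√n = 73.4 + 1.664 · 6.7/√82 = 74.63

We are 95% confident that μ ≤ 74.63.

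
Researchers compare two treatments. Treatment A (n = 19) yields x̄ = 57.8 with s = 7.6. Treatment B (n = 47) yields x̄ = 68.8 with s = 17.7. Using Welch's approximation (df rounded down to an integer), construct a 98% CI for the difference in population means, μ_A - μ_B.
(-18.44, -3.56)

Difference: x̄₁ - x̄₂ = -11.00
SE = √(s₁²/n₁ + s₂²/n₂) = √(7.6²/19 + 17.7²/47) = 3.1154
df = 63.68 → 63 (Welch–Satterthwaite, rounded down)
t* = 2.387

CI: -11.00 ± 2.387 · 3.1154 = -11.00 ± 7.44 = (-18.44, -3.56)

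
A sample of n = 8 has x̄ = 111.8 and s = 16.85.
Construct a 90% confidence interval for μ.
(100.51, 123.09)

t-interval (σ unknown):
df = n - 1 = 7
t* = 1.895 for 90% confidence

Margin of error = t* · s/√n = 1.895 · 16.85/√8 = 11.29

CI: (100.51, 123.09)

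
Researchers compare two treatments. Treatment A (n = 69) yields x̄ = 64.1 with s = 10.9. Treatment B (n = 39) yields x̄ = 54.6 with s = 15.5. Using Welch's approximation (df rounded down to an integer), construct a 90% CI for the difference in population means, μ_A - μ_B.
(4.81, 14.19)

Difference: x̄₁ - x̄₂ = 9.50
SE = √(s₁²/n₁ + s₂²/n₂) = √(10.9²/69 + 15.5²/39) = 2.8075
df = 59.61 → 59 (Welch–Satterthwaite, rounded down)
t* = 1.671

CI: 9.50 ± 1.671 · 2.8075 = 9.50 ± 4.69 = (4.81, 14.19)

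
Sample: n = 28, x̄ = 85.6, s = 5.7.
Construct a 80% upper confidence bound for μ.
μ ≤ 86.52

Upper bound (one-sided):
t* = 0.855 (one-sided for 80%)
Upper bound = x̄ + t* · s/√n = 85.6 + 0.855 · 5.7/√28 = 86.52

We are 80% confident that μ ≤ 86.52.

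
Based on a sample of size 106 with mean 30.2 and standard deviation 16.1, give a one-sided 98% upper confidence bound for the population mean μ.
μ ≤ 33.45

Upper bound (one-sided):
t* = 2.080 (one-sided for 98%)
Upper bound = x̄ + t* · s/√n = 30.2 + 2.080 · 16.1/√106 = 33.45

We are 98% confident that μ ≤ 33.45.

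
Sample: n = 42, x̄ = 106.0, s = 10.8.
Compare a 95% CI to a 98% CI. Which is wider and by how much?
98% CI is wider by 1.34

df = 41
95% CI: t* = 2.020, (102.63, 109.37), width = 2 · t* · s/√n = 6.73
98% CI: t* = 2.421, (101.97, 110.03), width = 2 · t* · s/√n = 8.07

The 98% CI is wider by 8.07 - 6.73 = 1.34.
Higher confidence requires a wider interval.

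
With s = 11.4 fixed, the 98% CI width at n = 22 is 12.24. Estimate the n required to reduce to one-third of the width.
n ≈ 198

CI width ∝ 1/√n
To reduce width by factor 3, need √n to grow by 3 → need 3² = 9 times as many samples.

Current: n = 22, width = 12.24
New: n = 198, width ≈ 3.80

Width reduced by factor of 12.24/3.80 = 3.22.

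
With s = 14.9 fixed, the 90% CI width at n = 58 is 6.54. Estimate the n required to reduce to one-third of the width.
n ≈ 522

CI width ∝ 1/√n
To reduce width by factor 3, need √n to grow by 3 → need 3² = 9 times as many samples.

Current: n = 58, width = 6.54
New: n = 522, width ≈ 2.15

Width reduced by factor of 6.54/2.15 = 3.04.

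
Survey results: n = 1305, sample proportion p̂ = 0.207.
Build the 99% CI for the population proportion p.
(0.178, 0.236)

Proportion CI:
SE = √(p̂(1-p̂)/n) = √(0.207 · 0.793 / 1305) = 0.01122

z* = 2.576
Margin = z* · SE = 2.576 · 0.01122 = 0.0289

CI: 0.207 ± 0.0289 = (0.178, 0.236)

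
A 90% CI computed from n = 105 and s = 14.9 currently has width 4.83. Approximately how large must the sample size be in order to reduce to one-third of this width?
n ≈ 945

CI width ∝ 1/√n
To reduce width by factor 3, need √n to grow by 3 → need 3² = 9 times as many samples.

Current: n = 105, width = 4.83
New: n = 945, width ≈ 1.60

Width reduced by factor of 4.83/1.60 = 3.02.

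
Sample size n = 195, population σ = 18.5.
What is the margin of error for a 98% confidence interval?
Margin of error = 3.08

Margin of error = z* · σ/√n
= 2.326 · 18.5/√195
= 2.326 · 18.5/13.9642
= 3.08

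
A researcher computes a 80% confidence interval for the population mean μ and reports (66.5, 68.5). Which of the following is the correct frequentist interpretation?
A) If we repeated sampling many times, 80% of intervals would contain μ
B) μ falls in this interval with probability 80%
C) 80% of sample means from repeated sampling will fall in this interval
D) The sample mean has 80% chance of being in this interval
A

A) Correct — this is the frequentist long-run coverage interpretation.
B) Wrong — μ is fixed; the randomness lives in the interval, not in μ.
C) Wrong — coverage applies to intervals containing μ, not to future x̄ values.
D) Wrong — x̄ is observed and sits in the interval by construction.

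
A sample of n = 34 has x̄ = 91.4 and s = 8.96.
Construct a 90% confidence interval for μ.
(88.80, 94.00)

t-interval (σ unknown):
df = n - 1 = 33
t* = 1.692 for 90% confidence

Margin of error = t* · s/√n = 1.692 · 8.96/√34 = 2.60

CI: (88.80, 94.00)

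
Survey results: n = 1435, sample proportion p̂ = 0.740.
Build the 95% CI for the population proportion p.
(0.717, 0.763)

Proportion CI:
SE = √(p̂(1-p̂)/n) = √(0.740 · 0.260 / 1435) = 0.01158

z* = 1.960
Margin = z* · SE = 1.960 · 0.01158 = 0.0227

CI: 0.740 ± 0.0227 = (0.717, 0.763)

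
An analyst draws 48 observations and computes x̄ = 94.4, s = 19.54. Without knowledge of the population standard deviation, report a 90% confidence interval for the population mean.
(89.67, 99.13)

t-interval (σ unknown):
df = n - 1 = 47
t* = 1.678 for 90% confidence

Margin of error = t* · s/√n = 1.678 · 19.54/√48 = 4.73

CI: (89.67, 99.13)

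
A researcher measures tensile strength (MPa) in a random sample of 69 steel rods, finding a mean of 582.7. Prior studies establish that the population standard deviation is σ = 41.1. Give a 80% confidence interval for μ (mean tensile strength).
(576.36, 589.04)

z-interval (σ known):
z* = 1.282 for 80% confidence

Margin of error = z* · σ/√n = 1.282 · 41.1/√69 = 6.34

CI: (582.7 - 6.34, 582.7 + 6.34) = (576.36, 589.04)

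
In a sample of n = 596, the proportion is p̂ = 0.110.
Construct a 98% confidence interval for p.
(0.080, 0.140)

Proportion CI:
SE = √(p̂(1-p̂)/n) = √(0.110 · 0.890 / 596) = 0.01282

z* = 2.326
Margin = z* · SE = 2.326 · 0.01282 = 0.0298

CI: 0.110 ± 0.0298 = (0.080, 0.140)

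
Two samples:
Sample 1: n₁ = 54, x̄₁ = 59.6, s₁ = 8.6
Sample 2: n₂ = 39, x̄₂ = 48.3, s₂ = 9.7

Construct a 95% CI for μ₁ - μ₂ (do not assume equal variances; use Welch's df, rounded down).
(7.43, 15.17)

Difference: x̄₁ - x̄₂ = 11.30
SE = √(s₁²/n₁ + s₂²/n₂) = √(8.6²/54 + 9.7²/39) = 1.9448
df = 75.86 → 75 (Welch–Satterthwaite, rounded down)
t* = 1.992

CI: 11.30 ± 1.992 · 1.9448 = 11.30 ± 3.87 = (7.43, 15.17)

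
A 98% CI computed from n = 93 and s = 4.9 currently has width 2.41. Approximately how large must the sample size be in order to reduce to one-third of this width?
n ≈ 837

CI width ∝ 1/√n
To reduce width by factor 3, need √n to grow by 3 → need 3² = 9 times as many samples.

Current: n = 93, width = 2.41
New: n = 837, width ≈ 0.79

Width reduced by factor of 2.41/0.79 = 3.05.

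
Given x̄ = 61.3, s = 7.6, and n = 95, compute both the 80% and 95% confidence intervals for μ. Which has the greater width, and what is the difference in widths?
95% CI is wider by 1.09

df = 94
80% CI: t* = 1.291, (60.29, 62.31), width = 2 · t* · s/√n = 2.01
95% CI: t* = 1.986, (59.75, 62.85), width = 2 · t* · s/√n = 3.10

The 95% CI is wider by 3.10 - 2.01 = 1.09.
Higher confidence requires a wider interval.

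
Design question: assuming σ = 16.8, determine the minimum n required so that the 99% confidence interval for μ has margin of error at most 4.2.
n ≥ 107

For margin E ≤ 4.2:
n ≥ (z* · σ / E)²
n ≥ (2.576 · 16.8 / 4.2)²
n ≥ 106.17

Minimum n = 107 (rounding up)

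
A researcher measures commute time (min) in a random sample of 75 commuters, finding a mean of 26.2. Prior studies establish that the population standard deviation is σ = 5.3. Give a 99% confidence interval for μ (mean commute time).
(24.62, 27.78)

z-interval (σ known):
z* = 2.576 for 99% confidence

Margin of error = z* · σ/√n = 2.576 · 5.3/√75 = 1.58

CI: (26.2 - 1.58, 26.2 + 1.58) = (24.62, 27.78)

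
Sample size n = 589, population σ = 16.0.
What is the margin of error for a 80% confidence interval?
Margin of error = 0.85

Margin of error = z* · σ/√n
= 1.282 · 16.0/√589
= 1.282 · 16.0/24.2693
= 0.85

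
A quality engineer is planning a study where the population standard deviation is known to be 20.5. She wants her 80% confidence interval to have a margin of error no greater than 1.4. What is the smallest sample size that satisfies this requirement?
n ≥ 353

For margin E ≤ 1.4:
n ≥ (z* · σ / E)²
n ≥ (1.282 · 20.5 / 1.4)²
n ≥ 352.39

Minimum n = 353 (rounding up)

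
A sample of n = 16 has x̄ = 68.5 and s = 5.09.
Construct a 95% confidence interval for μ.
(65.79, 71.21)

t-interval (σ unknown):
df = n - 1 = 15
t* = 2.131 for 95% confidence

Margin of error = t* · s/√n = 2.131 · 5.09/√16 = 2.71

CI: (65.79, 71.21)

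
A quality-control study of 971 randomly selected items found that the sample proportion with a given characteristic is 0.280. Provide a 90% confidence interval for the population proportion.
(0.256, 0.304)

Proportion CI:
SE = √(p̂(1-p̂)/n) = √(0.280 · 0.720 / 971) = 0.01441

z* = 1.645
Margin = z* · SE = 1.645 · 0.01441 = 0.0237

CI: 0.280 ± 0.0237 = (0.256, 0.304)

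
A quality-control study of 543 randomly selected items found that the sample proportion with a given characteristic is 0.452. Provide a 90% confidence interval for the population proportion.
(0.417, 0.487)

Proportion CI:
SE = √(p̂(1-p̂)/n) = √(0.452 · 0.548 / 543) = 0.02136

z* = 1.645
Margin = z* · SE = 1.645 · 0.02136 = 0.0351

CI: 0.452 ± 0.0351 = (0.417, 0.487)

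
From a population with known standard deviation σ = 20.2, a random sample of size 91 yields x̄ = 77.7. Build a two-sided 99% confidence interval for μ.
(72.25, 83.15)

z-interval (σ known):
z* = 2.576 for 99% confidence

Margin of error = z* · σ/√n = 2.576 · 20.2/√91 = 5.45

CI: (77.7 - 5.45, 77.7 + 5.45) = (72.25, 83.15)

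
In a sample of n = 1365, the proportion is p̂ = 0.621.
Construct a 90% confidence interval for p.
(0.599, 0.643)

Proportion CI:
SE = √(p̂(1-p̂)/n) = √(0.621 · 0.379 / 1365) = 0.01313

z* = 1.645
Margin = z* · SE = 1.645 · 0.01313 = 0.0216

CI: 0.621 ± 0.0216 = (0.599, 0.643)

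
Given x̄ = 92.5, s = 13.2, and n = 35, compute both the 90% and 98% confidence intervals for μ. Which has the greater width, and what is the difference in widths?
98% CI is wider by 3.34

df = 34
90% CI: t* = 1.691, (88.73, 96.27), width = 2 · t* · s/√n = 7.55
98% CI: t* = 2.441, (87.05, 97.95), width = 2 · t* · s/√n = 10.89

The 98% CI is wider by 10.89 - 7.55 = 3.34.
Higher confidence requires a wider interval.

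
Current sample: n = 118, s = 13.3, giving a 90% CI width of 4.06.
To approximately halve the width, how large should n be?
n ≈ 472

CI width ∝ 1/√n
To reduce width by factor 2, need √n to grow by 2 → need 2² = 4 times as many samples.

Current: n = 118, width = 4.06
New: n = 472, width ≈ 2.02

Width reduced by factor of 4.06/2.02 = 2.01.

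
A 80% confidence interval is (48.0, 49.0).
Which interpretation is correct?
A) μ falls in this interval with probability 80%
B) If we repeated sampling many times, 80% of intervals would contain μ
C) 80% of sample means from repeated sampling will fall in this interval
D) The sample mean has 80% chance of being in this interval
B

A) Wrong — μ is fixed; the randomness lives in the interval, not in μ.
B) Correct — this is the frequentist long-run coverage interpretation.
C) Wrong — coverage applies to intervals containing μ, not to future x̄ values.
D) Wrong — x̄ is observed and sits in the interval by construction.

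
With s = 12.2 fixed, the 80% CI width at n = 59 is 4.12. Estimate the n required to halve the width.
n ≈ 236

CI width ∝ 1/√n
To reduce width by factor 2, need √n to grow by 2 → need 2² = 4 times as many samples.

Current: n = 59, width = 4.12
New: n = 236, width ≈ 2.04

Width reduced by factor of 4.12/2.04 = 2.02.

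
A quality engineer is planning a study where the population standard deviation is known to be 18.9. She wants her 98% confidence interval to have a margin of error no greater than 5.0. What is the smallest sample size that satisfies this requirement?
n ≥ 78

For margin E ≤ 5.0:
n ≥ (z* · σ / E)²
n ≥ (2.326 · 18.9 / 5.0)²
n ≥ 77.30

Minimum n = 78 (rounding up)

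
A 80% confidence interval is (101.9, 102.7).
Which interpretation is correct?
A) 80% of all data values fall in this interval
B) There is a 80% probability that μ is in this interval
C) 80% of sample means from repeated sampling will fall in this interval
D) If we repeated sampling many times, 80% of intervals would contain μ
D

A) Wrong — a CI is about the parameter μ, not individual data values.
B) Wrong — μ is fixed; the randomness lives in the interval, not in μ.
C) Wrong — coverage applies to intervals containing μ, not to future x̄ values.
D) Correct — this is the frequentist long-run coverage interpretation.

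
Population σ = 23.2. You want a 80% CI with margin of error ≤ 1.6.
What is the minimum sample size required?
n ≥ 346

For margin E ≤ 1.6:
n ≥ (z* · σ / E)²
n ≥ (1.282 · 23.2 / 1.6)²
n ≥ 345.55

Minimum n = 346 (rounding up)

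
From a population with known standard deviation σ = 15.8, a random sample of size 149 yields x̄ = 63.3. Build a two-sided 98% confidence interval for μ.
(60.29, 66.31)

z-interval (σ known):
z* = 2.326 for 98% confidence

Margin of error = z* · σ/√n = 2.326 · 15.8/√149 = 3.01

CI: (63.3 - 3.01, 63.3 + 3.01) = (60.29, 66.31)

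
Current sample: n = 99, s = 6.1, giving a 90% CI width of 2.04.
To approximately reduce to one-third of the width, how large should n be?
n ≈ 891

CI width ∝ 1/√n
To reduce width by factor 3, need √n to grow by 3 → need 3² = 9 times as many samples.

Current: n = 99, width = 2.04
New: n = 891, width ≈ 0.67

Width reduced by factor of 2.04/0.67 = 3.04.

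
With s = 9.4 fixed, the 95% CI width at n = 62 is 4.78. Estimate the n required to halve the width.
n ≈ 248

CI width ∝ 1/√n
To reduce width by factor 2, need √n to grow by 2 → need 2² = 4 times as many samples.

Current: n = 62, width = 4.78
New: n = 248, width ≈ 2.35

Width reduced by factor of 4.78/2.35 = 2.03.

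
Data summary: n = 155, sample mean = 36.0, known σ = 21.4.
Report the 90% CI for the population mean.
(33.17, 38.83)

z-interval (σ known):
z* = 1.645 for 90% confidence

Margin of error = z* · σ/√n = 1.645 · 21.4/√155 = 2.83

CI: (36.0 - 2.83, 36.0 + 2.83) = (33.17, 38.83)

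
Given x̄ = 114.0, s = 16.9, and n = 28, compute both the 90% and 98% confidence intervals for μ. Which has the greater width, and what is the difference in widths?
98% CI is wider by 4.92

df = 27
90% CI: t* = 1.703, (108.56, 119.44), width = 2 · t* · s/√n = 10.88
98% CI: t* = 2.473, (106.10, 121.90), width = 2 · t* · s/√n = 15.80

The 98% CI is wider by 15.80 - 10.88 = 4.92.
Higher confidence requires a wider interval.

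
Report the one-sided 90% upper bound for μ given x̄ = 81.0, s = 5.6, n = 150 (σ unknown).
μ ≤ 81.59

Upper bound (one-sided):
t* = 1.287 (one-sided for 90%)
Upper bound = x̄ + t* · s/√n = 81.0 + 1.287 · 5.6/√150 = 81.59

We are 90% confident that μ ≤ 81.59.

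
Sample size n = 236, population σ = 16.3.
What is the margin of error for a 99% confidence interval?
Margin of error = 2.73

Margin of error = z* · σ/√n
= 2.576 · 16.3/√236
= 2.576 · 16.3/15.3623
= 2.73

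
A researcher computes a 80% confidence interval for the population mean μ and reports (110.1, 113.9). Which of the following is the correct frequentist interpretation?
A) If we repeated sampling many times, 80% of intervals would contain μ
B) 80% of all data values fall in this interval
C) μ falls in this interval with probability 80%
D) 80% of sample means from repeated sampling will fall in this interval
A

A) Correct — this is the frequentist long-run coverage interpretation.
B) Wrong — a CI is about the parameter μ, not individual data values.
C) Wrong — μ is fixed; the randomness lives in the interval, not in μ.
D) Wrong — coverage applies to intervals containing μ, not to future x̄ values.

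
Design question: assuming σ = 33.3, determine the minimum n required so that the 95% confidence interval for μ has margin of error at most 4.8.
n ≥ 185

For margin E ≤ 4.8:
n ≥ (z* · σ / E)²
n ≥ (1.960 · 33.3 / 4.8)²
n ≥ 184.89

Minimum n = 185 (rounding up)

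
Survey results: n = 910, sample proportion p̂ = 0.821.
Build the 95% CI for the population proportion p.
(0.796, 0.846)

Proportion CI:
SE = √(p̂(1-p̂)/n) = √(0.821 · 0.179 / 910) = 0.01271

z* = 1.960
Margin = z* · SE = 1.960 · 0.01271 = 0.0249

CI: 0.821 ± 0.0249 = (0.796, 0.846)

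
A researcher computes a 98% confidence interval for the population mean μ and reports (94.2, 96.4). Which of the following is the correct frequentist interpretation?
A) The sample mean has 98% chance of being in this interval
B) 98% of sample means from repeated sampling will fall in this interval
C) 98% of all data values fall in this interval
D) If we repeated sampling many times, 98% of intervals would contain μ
D

A) Wrong — x̄ is observed and sits in the interval by construction.
B) Wrong — coverage applies to intervals containing μ, not to future x̄ values.
C) Wrong — a CI is about the parameter μ, not individual data values.
D) Correct — this is the frequentist long-run coverage interpretation.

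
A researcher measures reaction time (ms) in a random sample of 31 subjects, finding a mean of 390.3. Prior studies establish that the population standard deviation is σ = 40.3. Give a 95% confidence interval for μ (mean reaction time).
(376.11, 404.49)

z-interval (σ known):
z* = 1.960 for 95% confidence

Margin of error = z* · σ/√n = 1.960 · 40.3/√31 = 14.19

CI: (390.3 - 14.19, 390.3 + 14.19) = (376.11, 404.49)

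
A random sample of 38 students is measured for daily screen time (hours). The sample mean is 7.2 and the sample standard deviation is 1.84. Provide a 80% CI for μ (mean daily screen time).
(6.81, 7.59)

t-interval (σ unknown):
df = n - 1 = 37
t* = 1.305 for 80% confidence

Margin of error = t* · s/√n = 1.305 · 1.84/√38 = 0.39

CI: (6.81, 7.59)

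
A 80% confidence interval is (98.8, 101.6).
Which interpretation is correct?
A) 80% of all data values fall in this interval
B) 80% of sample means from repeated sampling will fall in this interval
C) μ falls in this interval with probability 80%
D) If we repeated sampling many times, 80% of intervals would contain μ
D

A) Wrong — a CI is about the parameter μ, not individual data values.
B) Wrong — coverage applies to intervals containing μ, not to future x̄ values.
C) Wrong — μ is fixed; the randomness lives in the interval, not in μ.
D) Correct — this is the frequentist long-run coverage interpretation.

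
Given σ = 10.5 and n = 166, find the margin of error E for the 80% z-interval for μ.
Margin of error = 1.04

Margin of error = z* · σ/√n
= 1.282 · 10.5/√166
= 1.282 · 10.5/12.8841
= 1.04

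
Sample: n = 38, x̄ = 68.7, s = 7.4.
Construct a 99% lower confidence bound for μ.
μ ≥ 65.78

Lower bound (one-sided):
t* = 2.431 (one-sided for 99%)
Lower bound = x̄ - t* · s/√n = 68.7 - 2.431 · 7.4/√38 = 65.78

We are 99% confident that μ ≥ 65.78.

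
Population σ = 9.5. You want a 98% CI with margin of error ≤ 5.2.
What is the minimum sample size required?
n ≥ 19

For margin E ≤ 5.2:
n ≥ (z* · σ / E)²
n ≥ (2.326 · 9.5 / 5.2)²
n ≥ 18.06

Minimum n = 19 (rounding up)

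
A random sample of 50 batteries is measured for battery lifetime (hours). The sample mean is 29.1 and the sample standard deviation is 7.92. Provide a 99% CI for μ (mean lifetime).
(26.10, 32.10)

t-interval (σ unknown):
df = n - 1 = 49
t* = 2.680 for 99% confidence

Margin of error = t* · s/√n = 2.680 · 7.92/√50 = 3.00

CI: (26.10, 32.10)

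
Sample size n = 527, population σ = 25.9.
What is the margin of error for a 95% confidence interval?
Margin of error = 2.21

Margin of error = z* · σ/√n
= 1.960 · 25.9/√527
= 1.960 · 25.9/22.9565
= 2.21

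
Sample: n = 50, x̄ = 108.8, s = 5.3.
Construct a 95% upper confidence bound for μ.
μ ≤ 110.06

Upper bound (one-sided):
t* = 1.677 (one-sided for 95%)
Upper bound = x̄ + t* · s/√n = 108.8 + 1.677 · 5.3/√50 = 110.06

We are 95% confident that μ ≤ 110.06.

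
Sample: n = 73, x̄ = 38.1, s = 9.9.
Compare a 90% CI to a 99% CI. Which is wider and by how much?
99% CI is wider by 2.27

df = 72
90% CI: t* = 1.666, (36.17, 40.03), width = 2 · t* · s/√n = 3.86
99% CI: t* = 2.646, (35.03, 41.17), width = 2 · t* · s/√n = 6.13

The 99% CI is wider by 6.13 - 3.86 = 2.27.
Higher confidence requires a wider interval.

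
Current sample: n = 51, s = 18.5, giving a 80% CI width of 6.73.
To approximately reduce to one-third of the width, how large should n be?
n ≈ 459

CI width ∝ 1/√n
To reduce width by factor 3, need √n to grow by 3 → need 3² = 9 times as many samples.

Current: n = 51, width = 6.73
New: n = 459, width ≈ 2.22

Width reduced by factor of 6.73/2.22 = 3.03.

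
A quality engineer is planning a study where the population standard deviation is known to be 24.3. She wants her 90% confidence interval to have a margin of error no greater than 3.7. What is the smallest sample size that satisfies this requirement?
n ≥ 117

For margin E ≤ 3.7:
n ≥ (z* · σ / E)²
n ≥ (1.645 · 24.3 / 3.7)²
n ≥ 116.72

Minimum n = 117 (rounding up)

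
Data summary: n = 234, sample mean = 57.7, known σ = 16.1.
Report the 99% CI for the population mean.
(54.99, 60.41)

z-interval (σ known):
z* = 2.576 for 99% confidence

Margin of error = z* · σ/√n = 2.576 · 16.1/√234 = 2.71

CI: (57.7 - 2.71, 57.7 + 2.71) = (54.99, 60.41)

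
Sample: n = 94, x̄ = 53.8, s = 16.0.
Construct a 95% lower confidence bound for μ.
μ ≥ 51.06

Lower bound (one-sided):
t* = 1.661 (one-sided for 95%)
Lower bound = x̄ - t* · s/√n = 53.8 - 1.661 · 16.0/√94 = 51.06

We are 95% confident that μ ≥ 51.06.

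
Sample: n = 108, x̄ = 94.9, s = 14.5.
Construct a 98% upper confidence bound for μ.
μ ≤ 97.80

Upper bound (one-sided):
t* = 2.079 (one-sided for 98%)
Upper bound = x̄ + t* · s/√n = 94.9 + 2.079 · 14.5/√108 = 97.80

We are 98% confident that μ ≤ 97.80.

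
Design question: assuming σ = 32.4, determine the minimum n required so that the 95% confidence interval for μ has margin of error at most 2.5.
n ≥ 646

For margin E ≤ 2.5:
n ≥ (z* · σ / E)²
n ≥ (1.960 · 32.4 / 2.5)²
n ≥ 645.24

Minimum n = 646 (rounding up)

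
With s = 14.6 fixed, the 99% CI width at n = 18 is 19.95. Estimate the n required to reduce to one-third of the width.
n ≈ 162

CI width ∝ 1/√n
To reduce width by factor 3, need √n to grow by 3 → need 3² = 9 times as many samples.

Current: n = 18, width = 19.95
New: n = 162, width ≈ 5.98

Width reduced by factor of 19.95/5.98 = 3.34.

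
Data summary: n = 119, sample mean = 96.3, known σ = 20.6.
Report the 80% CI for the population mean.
(93.88, 98.72)

z-interval (σ known):
z* = 1.282 for 80% confidence

Margin of error = z* · σ/√n = 1.282 · 20.6/√119 = 2.42

CI: (96.3 - 2.42, 96.3 + 2.42) = (93.88, 98.72)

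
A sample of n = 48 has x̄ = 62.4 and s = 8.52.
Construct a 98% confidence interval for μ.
(59.44, 65.36)

t-interval (σ unknown):
df = n - 1 = 47
t* = 2.408 for 98% confidence

Margin of error = t* · s/√n = 2.408 · 8.52/√48 = 2.96

CI: (59.44, 65.36)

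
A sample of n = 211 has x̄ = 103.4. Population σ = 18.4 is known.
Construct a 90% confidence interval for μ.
(101.32, 105.48)

z-interval (σ known):
z* = 1.645 for 90% confidence

Margin of error = z* · σ/√n = 1.645 · 18.4/√211 = 2.08

CI: (103.4 - 2.08, 103.4 + 2.08) = (101.32, 105.48)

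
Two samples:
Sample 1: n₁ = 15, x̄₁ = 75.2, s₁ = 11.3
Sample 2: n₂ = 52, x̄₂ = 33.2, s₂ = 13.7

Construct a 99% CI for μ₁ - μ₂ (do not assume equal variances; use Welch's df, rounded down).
(32.35, 51.65)

Difference: x̄₁ - x̄₂ = 42.00
SE = √(s₁²/n₁ + s₂²/n₂) = √(11.3²/15 + 13.7²/52) = 3.4817
df = 27.05 → 27 (Welch–Satterthwaite, rounded down)
t* = 2.771

CI: 42.00 ± 2.771 · 3.4817 = 42.00 ± 9.65 = (32.35, 51.65)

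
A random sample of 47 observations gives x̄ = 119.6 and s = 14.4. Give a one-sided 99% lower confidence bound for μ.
μ ≥ 114.54

Lower bound (one-sided):
t* = 2.410 (one-sided for 99%)
Lower bound = x̄ - t* · s/√n = 119.6 - 2.410 · 14.4/√47 = 114.54

We are 99% confident that μ ≥ 114.54.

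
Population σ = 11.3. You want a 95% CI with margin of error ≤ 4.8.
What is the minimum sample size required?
n ≥ 22

For margin E ≤ 4.8:
n ≥ (z* · σ / E)²
n ≥ (1.960 · 11.3 / 4.8)²
n ≥ 21.29

Minimum n = 22 (rounding up)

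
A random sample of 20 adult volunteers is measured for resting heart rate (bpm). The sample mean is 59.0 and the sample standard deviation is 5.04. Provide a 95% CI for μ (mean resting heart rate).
(56.64, 61.36)

t-interval (σ unknown):
df = n - 1 = 19
t* = 2.093 for 95% confidence

Margin of error = t* · s/√n = 2.093 · 5.04/√20 = 2.36

CI: (56.64, 61.36)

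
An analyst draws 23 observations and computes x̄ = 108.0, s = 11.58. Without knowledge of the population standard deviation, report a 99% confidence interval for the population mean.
(101.19, 114.81)

t-interval (σ unknown):
df = n - 1 = 22
t* = 2.819 for 99% confidence

Margin of error = t* · s/√n = 2.819 · 11.58/√23 = 6.81

CI: (101.19, 114.81)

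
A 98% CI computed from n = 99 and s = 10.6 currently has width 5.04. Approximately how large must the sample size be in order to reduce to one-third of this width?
n ≈ 891

CI width ∝ 1/√n
To reduce width by factor 3, need √n to grow by 3 → need 3² = 9 times as many samples.

Current: n = 99, width = 5.04
New: n = 891, width ≈ 1.66

Width reduced by factor of 5.04/1.66 = 3.04.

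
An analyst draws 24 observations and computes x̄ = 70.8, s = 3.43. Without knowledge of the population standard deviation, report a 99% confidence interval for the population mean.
(68.83, 72.77)

t-interval (σ unknown):
df = n - 1 = 23
t* = 2.807 for 99% confidence

Margin of error = t* · s/√n = 2.807 · 3.43/√24 = 1.97

CI: (68.83, 72.77)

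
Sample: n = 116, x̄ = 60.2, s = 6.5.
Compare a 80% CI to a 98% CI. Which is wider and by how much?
98% CI is wider by 1.29

df = 115
80% CI: t* = 1.289, (59.42, 60.98), width = 2 · t* · s/√n = 1.56
98% CI: t* = 2.359, (58.78, 61.62), width = 2 · t* · s/√n = 2.85

The 98% CI is wider by 2.85 - 1.56 = 1.29.
Higher confidence requires a wider interval.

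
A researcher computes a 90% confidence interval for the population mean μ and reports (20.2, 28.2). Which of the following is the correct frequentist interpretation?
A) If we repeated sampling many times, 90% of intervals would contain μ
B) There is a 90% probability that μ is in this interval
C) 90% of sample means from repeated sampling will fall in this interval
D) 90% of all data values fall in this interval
A

A) Correct — this is the frequentist long-run coverage interpretation.
B) Wrong — μ is fixed; the randomness lives in the interval, not in μ.
C) Wrong — coverage applies to intervals containing μ, not to future x̄ values.
D) Wrong — a CI is about the parameter μ, not individual data values.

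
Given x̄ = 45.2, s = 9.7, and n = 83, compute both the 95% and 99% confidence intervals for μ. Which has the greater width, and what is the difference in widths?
99% CI is wider by 1.38

df = 82
95% CI: t* = 1.989, (43.08, 47.32), width = 2 · t* · s/√n = 4.24
99% CI: t* = 2.637, (42.39, 48.01), width = 2 · t* · s/√n = 5.62

The 99% CI is wider by 5.62 - 4.24 = 1.38.
Higher confidence requires a wider interval.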